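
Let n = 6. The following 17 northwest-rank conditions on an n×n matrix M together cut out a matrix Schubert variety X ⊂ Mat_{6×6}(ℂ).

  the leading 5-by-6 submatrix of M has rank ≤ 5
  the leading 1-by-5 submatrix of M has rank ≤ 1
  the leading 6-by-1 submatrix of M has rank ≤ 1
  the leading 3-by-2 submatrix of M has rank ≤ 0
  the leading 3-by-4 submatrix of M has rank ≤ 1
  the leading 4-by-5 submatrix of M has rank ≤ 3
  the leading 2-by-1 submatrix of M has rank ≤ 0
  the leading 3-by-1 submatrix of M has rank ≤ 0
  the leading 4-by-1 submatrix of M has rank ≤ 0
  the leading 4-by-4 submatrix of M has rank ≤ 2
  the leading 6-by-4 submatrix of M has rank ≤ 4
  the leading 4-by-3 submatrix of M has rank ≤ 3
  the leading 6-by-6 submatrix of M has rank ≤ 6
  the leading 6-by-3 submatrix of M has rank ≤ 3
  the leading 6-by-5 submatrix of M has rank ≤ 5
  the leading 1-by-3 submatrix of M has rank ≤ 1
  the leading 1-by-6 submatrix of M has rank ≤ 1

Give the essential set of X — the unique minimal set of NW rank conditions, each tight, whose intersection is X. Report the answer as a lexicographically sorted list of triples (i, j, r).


Computing R[i][j] = min implied NW-rank bound (n=6, 17 conditions):

  0  0  1  1  1  1
  0  0  1  1  2  2
  0  0  1  1  2  3
  0  1  2  2  3  4
  1  2  3  3  4  5
  1  2  3  4  5  6

giving w = (3, 5, 6, 2, 1, 4) via Δ²R.

|D(w)|=9, |Ess(w)|=3:

[(3, 2, 0), (3, 4, 1), (4, 1, 0)]


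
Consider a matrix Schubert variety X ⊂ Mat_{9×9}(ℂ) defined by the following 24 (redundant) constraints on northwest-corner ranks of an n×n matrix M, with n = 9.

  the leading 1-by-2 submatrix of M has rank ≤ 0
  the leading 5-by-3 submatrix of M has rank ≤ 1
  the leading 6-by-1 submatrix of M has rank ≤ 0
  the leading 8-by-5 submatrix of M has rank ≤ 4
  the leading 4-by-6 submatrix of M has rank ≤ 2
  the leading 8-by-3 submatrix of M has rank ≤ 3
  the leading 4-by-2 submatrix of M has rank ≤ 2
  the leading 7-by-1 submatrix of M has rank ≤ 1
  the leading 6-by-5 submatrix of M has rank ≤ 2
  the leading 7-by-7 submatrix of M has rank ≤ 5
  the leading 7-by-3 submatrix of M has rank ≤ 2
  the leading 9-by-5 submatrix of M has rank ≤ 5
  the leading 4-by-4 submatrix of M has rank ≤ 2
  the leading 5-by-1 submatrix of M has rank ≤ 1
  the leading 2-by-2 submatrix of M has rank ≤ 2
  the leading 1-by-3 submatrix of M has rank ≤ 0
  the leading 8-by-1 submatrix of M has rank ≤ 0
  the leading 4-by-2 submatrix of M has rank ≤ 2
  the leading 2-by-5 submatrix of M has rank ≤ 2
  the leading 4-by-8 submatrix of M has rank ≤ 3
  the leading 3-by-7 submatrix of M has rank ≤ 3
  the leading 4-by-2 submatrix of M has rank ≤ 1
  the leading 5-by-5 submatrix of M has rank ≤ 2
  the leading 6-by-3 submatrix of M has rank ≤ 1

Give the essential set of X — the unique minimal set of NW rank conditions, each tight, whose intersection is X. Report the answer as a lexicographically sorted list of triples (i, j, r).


Computing R[i][j] = min implied NW-rank bound (n=9, 24 conditions):

  R[1]: 0  0  0  1  1  1  1  1  1
  R[2]: 0  1  1  2  2  2  2  2  2
  R[3]: 0  1  1  2  2  2  3  3  3
  R[4]: 0  1  1  2  2  2  3  3  4
  R[5]: 0  1  1  2  2  3  4  4  5
  R[6]: 0  1  1  2  2  3  4  5  6
  R[7]: 0  1  2  3  3  4  5  6  7
  R[8]: 0  1  2  3  4  5  6  7  8
  R[9]: 1  2  3  4  5  6  7  8  9

reading off 1-entries of Δ²R: w = (4, 2, 7, 9, 6, 8, 3, 5, 1).

|D(w)|=21, |Ess(w)|=6:

[(1, 3, 0), (4, 6, 2), (4, 8, 3), (6, 3, 1), (6, 5, 2), (8, 1, 0)]


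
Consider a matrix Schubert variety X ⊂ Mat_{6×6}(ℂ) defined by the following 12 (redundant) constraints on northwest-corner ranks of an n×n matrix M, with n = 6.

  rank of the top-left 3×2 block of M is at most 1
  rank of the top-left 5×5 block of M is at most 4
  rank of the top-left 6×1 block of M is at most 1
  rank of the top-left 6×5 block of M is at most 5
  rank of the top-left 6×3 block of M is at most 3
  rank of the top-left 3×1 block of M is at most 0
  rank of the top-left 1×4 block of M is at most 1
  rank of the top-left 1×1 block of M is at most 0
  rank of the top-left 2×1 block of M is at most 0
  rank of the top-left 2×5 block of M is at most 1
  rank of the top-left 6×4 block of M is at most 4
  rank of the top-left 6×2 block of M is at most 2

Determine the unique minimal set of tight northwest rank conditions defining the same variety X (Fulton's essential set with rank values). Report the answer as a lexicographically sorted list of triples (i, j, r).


Propagating the 12 rank bounds to every northwest block:

  0, 1, 1, 1, 1, 1
  0, 1, 1, 1, 1, 2
  0, 1, 2, 2, 2, 3
  1, 2, 3, 3, 3, 4
  1, 2, 3, 4, 4, 5
  1, 2, 3, 4, 5, 6

giving w = (2, 6, 3, 1, 4, 5) via Δ²R.

2 SE-corners of the 6-cell Rothe diagram give Ess(w):

[(2, 5, 1), (3, 1, 0)]


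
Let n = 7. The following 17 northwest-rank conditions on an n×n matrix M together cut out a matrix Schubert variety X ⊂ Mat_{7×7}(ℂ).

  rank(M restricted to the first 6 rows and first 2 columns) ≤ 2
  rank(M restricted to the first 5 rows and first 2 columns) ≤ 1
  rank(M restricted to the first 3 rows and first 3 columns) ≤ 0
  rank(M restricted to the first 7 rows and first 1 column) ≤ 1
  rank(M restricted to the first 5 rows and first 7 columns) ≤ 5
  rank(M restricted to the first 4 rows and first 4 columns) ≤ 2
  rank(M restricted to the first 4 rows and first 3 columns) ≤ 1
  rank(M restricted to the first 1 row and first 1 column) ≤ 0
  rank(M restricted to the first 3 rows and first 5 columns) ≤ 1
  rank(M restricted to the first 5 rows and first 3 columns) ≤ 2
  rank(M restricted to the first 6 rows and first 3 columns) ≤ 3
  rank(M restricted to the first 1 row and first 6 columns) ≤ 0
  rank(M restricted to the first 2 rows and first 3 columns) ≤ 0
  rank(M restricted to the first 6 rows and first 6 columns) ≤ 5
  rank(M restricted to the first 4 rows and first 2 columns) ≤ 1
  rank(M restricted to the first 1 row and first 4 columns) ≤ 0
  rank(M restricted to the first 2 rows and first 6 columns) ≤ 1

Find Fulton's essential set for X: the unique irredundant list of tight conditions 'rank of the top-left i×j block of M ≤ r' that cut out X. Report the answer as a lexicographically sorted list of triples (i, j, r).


Rank table r_w(7×7) implied by the 17 constraints:

  i=1: 0, 0, 0, 0, 0, 0, 1
  i=2: 0, 0, 0, 1, 1, 1, 2
  i=3: 0, 0, 0, 1, 1, 2, 3
  i=4: 1, 1, 1, 2, 2, 3, 4
  i=5: 1, 1, 2, 3, 3, 4, 5
  i=6: 1, 2, 3, 4, 4, 5, 6
  i=7: 1, 2, 3, 4, 5, 6, 7

reading off 1-entries of Δ²R: w = (7, 4, 6, 1, 3, 2, 5).

ℓ(w)=14; the 4 essential cells (i,j,r):

[(1, 6, 0), (3, 3, 0), (3, 5, 1), (5, 2, 1)]


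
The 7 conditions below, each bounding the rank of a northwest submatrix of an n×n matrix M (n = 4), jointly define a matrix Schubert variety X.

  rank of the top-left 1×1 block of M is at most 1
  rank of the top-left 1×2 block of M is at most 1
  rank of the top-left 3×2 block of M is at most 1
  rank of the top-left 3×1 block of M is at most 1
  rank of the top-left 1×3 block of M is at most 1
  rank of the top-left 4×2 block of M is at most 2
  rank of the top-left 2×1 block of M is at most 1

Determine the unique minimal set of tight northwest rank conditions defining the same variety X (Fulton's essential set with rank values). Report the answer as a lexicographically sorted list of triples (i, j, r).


Computing R[i][j] = min implied NW-rank bound (n=4, 7 conditions):

  R[1]: 1  1  1  1
  R[2]: 1  1  2  2
  R[3]: 1  1  2  3
  R[4]: 1  2  3  4

hence w(1..4) = (1, 3, 4, 2).

ℓ(w)=2; the 1 essential cell (i,j,r):

[(3, 2, 1)]


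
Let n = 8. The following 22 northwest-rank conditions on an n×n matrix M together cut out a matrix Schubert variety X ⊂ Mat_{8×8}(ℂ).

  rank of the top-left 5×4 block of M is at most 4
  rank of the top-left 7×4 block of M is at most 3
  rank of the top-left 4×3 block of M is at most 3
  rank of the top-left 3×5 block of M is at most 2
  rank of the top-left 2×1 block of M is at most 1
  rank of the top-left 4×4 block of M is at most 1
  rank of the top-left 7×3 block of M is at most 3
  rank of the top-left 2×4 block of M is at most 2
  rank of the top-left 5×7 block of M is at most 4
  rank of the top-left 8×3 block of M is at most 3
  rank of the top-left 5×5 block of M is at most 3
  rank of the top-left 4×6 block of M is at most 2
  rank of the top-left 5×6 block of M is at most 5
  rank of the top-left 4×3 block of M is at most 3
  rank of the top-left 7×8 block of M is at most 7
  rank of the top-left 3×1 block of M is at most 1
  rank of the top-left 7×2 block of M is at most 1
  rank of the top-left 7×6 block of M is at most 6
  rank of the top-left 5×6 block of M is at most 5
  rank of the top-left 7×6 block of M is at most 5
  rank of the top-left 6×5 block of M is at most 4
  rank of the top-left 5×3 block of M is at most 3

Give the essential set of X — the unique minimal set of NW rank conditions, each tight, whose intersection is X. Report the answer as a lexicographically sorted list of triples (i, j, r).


Computing R[i][j] = min implied NW-rank bound (n=8, 22 conditions):

  i=1: 1, 1, 1, 1, 1, 1, 1, 1
  i=2: 1, 1, 1, 1, 2, 2, 2, 2
  i=3: 1, 1, 1, 1, 2, 2, 3, 3
  i=4: 1, 1, 1, 1, 2, 2, 3, 4
  i=5: 1, 1, 2, 2, 3, 3, 4, 5
  i=6: 1, 1, 2, 3, 4, 4, 5, 6
  i=7: 1, 1, 2, 3, 4, 5, 6, 7
  i=8: 1, 2, 3, 4, 5, 6, 7, 8

reading off 1-entries of Δ²R: w = (1, 5, 7, 8, 3, 4, 6, 2).

Rothe diagram D(w) (14 cells), 3 SE-corners (essential conditions):

[(4, 4, 1), (4, 6, 2), (7, 2, 1)]


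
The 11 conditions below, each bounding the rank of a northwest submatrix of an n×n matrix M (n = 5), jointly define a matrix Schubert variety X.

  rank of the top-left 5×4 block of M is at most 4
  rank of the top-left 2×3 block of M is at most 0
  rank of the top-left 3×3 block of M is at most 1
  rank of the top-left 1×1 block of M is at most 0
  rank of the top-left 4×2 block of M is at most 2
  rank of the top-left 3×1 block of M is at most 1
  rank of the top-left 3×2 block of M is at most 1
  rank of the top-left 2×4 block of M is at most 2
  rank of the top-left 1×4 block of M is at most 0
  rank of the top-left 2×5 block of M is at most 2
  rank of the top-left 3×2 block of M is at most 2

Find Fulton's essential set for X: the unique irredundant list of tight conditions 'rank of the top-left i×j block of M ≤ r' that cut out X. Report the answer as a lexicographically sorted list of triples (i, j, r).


Rank table r_w(5×5) implied by the 11 constraints:

  R[1]: 0, 0, 0, 0, 1
  R[2]: 0, 0, 0, 1, 2
  R[3]: 1, 1, 1, 2, 3
  R[4]: 1, 2, 2, 3, 4
  R[5]: 1, 2, 3, 4, 5

second differences of R give the permutation w = (5, 4, 1, 2, 3).

ℓ(w)=7; the 2 essential cells (i,j,r):

[(1, 4, 0), (2, 3, 0)]


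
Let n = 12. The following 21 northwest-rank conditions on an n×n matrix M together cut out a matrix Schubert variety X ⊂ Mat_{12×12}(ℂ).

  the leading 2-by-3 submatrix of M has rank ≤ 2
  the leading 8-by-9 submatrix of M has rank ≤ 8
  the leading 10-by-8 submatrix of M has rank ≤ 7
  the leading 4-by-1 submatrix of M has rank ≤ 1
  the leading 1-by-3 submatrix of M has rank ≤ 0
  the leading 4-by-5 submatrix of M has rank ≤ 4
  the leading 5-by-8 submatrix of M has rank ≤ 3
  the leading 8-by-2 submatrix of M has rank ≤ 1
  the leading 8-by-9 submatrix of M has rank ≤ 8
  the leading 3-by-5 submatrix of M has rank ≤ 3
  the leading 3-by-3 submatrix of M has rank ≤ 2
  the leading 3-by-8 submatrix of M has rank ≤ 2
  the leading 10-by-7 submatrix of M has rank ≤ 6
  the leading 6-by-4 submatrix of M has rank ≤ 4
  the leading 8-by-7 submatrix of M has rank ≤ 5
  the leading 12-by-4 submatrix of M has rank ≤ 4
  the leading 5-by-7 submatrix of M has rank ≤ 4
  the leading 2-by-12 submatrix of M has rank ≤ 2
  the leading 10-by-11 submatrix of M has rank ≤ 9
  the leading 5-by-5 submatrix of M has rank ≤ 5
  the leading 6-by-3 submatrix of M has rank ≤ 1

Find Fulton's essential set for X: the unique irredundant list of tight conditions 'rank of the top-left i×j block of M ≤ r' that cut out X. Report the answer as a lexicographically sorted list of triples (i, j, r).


Computing R[i][j] = min implied NW-rank bound (n=12, 21 conditions):

  R[1]: 0  0  0  1  1  1  1  1  1  1  1  1
  R[2]: 1  1  1  2  2  2  2  2  2  2  2  2
  R[3]: 1  1  1  2  2  2  2  2  3  3  3  3
  R[4]: 1  1  1  2  3  3  3  3  4  4  4  4
  R[5]: 1  1  1  2  3  3  3  3  4  5  5  5
  R[6]: 1  1  1  2  3  4  4  4  5  6  6  6
  R[7]: 1  1  2  3  4  5  5  5  6  7  7  7
  R[8]: 1  1  2  3  4  5  5  6  7  8  8  8
  R[9]: 1  2  3  4  5  6  6  7  8  9  9  9
  R[10]: 1  2  3  4  5  6  6  7  8  9  9  10
  R[11]: 1  2  3  4  5  6  7  8  9  10  10  11
  R[12]: 1  2  3  4  5  6  7  8  9  10  11  12

second differences of R give the permutation w = (4, 1, 9, 5, 10, 6, 3, 8, 2, 12, 7, 11).

D(w) has 23 cells with 8 SE-corners; essential set:

[(1, 3, 0), (3, 8, 2), (5, 8, 3), (6, 3, 1), (8, 2, 1), (8, 7, 5), (10, 7, 6), (10, 11, 9)]


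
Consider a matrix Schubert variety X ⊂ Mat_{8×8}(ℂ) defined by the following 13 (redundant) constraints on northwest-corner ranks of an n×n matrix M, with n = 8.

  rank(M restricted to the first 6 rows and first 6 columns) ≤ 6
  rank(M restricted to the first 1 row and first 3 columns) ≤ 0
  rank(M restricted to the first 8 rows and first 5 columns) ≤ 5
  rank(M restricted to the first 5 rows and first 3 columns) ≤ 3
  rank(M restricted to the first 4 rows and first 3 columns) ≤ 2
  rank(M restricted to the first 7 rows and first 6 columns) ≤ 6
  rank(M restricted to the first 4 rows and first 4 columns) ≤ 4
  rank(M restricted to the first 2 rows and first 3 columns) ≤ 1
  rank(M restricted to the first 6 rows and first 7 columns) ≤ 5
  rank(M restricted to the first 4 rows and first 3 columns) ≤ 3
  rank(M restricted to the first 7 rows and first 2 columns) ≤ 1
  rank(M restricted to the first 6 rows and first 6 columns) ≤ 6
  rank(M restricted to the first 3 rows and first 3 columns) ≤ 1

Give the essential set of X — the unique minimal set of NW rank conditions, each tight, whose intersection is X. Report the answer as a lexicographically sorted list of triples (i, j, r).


Reconstructing r_w from the 13 given conditions:

  0 | 0 | 0 | 1 | 1 | 1 | 1 | 1
  1 | 1 | 1 | 2 | 2 | 2 | 2 | 2
  1 | 1 | 1 | 2 | 3 | 3 | 3 | 3
  1 | 1 | 2 | 3 | 4 | 4 | 4 | 4
  1 | 1 | 2 | 3 | 4 | 5 | 5 | 5
  1 | 1 | 2 | 3 | 4 | 5 | 5 | 6
  1 | 1 | 2 | 3 | 4 | 5 | 6 | 7
  1 | 2 | 3 | 4 | 5 | 6 | 7 | 8

second differences of R give the permutation w = (4, 1, 5, 3, 6, 8, 7, 2).

4 SE-corners of the 10-cell Rothe diagram give Ess(w):

[(1, 3, 0), (3, 3, 1), (6, 7, 5), (7, 2, 1)]


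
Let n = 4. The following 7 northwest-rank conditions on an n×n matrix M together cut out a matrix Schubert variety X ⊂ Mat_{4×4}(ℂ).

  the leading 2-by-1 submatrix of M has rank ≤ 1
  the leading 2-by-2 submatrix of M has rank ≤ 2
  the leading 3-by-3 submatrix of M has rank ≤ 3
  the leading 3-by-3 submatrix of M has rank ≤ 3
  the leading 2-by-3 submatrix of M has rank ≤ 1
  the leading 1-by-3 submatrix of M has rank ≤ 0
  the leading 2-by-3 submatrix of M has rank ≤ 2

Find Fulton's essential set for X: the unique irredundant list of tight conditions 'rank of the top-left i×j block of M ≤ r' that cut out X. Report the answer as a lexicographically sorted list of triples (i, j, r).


The tightest implied rank at each (i,j), from the 7 conditions:

  i=1: 0 | 0 | 0 | 1
  i=2: 1 | 1 | 1 | 2
  i=3: 1 | 2 | 2 | 3
  i=4: 1 | 2 | 3 | 4

the unique w with this rank table is (4, 1, 2, 3).

|D(w)|=3, |Ess(w)|=1:

[(1, 3, 0)]


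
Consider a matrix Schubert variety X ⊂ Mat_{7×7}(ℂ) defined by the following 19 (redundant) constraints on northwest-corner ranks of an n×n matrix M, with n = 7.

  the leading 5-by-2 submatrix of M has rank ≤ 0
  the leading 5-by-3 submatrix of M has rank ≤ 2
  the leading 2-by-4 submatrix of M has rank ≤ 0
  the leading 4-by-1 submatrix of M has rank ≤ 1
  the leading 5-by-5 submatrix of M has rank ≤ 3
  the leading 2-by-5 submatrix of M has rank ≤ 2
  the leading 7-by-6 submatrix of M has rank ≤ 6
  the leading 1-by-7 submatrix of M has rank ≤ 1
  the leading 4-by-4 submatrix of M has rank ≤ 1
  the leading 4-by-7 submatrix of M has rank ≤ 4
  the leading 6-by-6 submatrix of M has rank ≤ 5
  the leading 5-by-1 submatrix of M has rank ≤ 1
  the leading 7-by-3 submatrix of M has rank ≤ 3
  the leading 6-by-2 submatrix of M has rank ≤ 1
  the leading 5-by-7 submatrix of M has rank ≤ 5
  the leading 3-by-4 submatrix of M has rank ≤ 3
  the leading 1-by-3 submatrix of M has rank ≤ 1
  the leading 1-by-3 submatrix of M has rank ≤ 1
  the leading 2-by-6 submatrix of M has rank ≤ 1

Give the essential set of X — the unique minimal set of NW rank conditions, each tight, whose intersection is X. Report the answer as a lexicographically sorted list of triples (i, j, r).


Recovering R(i,j) via the rank-extension bound from the 19 conditions:

  i=1: 0 | 0 | 0 | 0 | 1 | 1 | 1
  i=2: 0 | 0 | 0 | 0 | 1 | 1 | 2
  i=3: 0 | 0 | 1 | 1 | 2 | 2 | 3
  i=4: 0 | 0 | 1 | 1 | 2 | 3 | 4
  i=5: 0 | 0 | 1 | 2 | 3 | 4 | 5
  i=6: 1 | 1 | 2 | 3 | 4 | 5 | 6
  i=7: 1 | 2 | 3 | 4 | 5 | 6 | 7

hence w(1..7) = (5, 7, 3, 6, 4, 1, 2).

D(w) has 16 cells with 4 SE-corners; essential set:

[(2, 4, 0), (2, 6, 1), (4, 4, 1), (5, 2, 0)]


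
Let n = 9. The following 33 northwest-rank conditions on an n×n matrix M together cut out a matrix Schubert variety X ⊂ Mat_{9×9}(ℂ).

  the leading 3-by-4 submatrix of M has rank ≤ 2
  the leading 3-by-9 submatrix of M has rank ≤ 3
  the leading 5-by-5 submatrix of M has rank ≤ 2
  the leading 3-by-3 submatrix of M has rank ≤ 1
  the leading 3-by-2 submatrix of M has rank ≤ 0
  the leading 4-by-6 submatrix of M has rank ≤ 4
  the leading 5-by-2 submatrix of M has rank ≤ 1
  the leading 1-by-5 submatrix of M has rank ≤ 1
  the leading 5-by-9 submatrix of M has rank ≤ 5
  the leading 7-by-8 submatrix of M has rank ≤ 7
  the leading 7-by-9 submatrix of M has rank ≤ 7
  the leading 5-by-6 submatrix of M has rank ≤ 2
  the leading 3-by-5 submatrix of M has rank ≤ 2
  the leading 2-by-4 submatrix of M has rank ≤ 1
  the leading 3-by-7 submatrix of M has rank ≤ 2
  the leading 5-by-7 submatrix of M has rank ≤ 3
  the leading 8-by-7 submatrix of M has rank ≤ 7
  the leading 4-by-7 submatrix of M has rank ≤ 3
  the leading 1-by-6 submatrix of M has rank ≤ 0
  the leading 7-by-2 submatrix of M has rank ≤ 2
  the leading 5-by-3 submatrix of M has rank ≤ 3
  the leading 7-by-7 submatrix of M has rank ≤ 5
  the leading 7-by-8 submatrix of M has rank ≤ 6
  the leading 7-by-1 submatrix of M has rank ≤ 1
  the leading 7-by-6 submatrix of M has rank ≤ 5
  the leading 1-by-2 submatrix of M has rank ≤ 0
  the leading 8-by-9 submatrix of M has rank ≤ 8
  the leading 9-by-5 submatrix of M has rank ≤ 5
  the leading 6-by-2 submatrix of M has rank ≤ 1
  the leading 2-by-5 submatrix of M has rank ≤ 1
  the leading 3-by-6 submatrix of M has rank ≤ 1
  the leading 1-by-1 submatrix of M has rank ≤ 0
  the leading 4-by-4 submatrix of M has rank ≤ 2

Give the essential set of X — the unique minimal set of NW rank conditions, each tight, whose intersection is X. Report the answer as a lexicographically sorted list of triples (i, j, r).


The tightest implied rank at each (i,j), from the 33 conditions:

  R[1]: 0 | 0 | 0 | 0 | 0 | 0 | 1 | 1 | 1
  R[2]: 0 | 0 | 1 | 1 | 1 | 1 | 2 | 2 | 2
  R[3]: 0 | 0 | 1 | 1 | 1 | 1 | 2 | 3 | 3
  R[4]: 1 | 1 | 2 | 2 | 2 | 2 | 3 | 4 | 4
  R[5]: 1 | 1 | 2 | 2 | 2 | 2 | 3 | 4 | 5
  R[6]: 1 | 1 | 2 | 3 | 3 | 3 | 4 | 5 | 6
  R[7]: 1 | 2 | 3 | 4 | 4 | 4 | 5 | 6 | 7
  R[8]: 1 | 2 | 3 | 4 | 5 | 5 | 6 | 7 | 8
  R[9]: 1 | 2 | 3 | 4 | 5 | 6 | 7 | 8 | 9

hence w(1..9) = (7, 3, 8, 1, 9, 4, 2, 5, 6).

Rothe diagram D(w) (18 cells), 5 SE-corners (essential conditions):

[(1, 6, 0), (3, 2, 0), (3, 6, 1), (5, 6, 2), (6, 2, 1)]


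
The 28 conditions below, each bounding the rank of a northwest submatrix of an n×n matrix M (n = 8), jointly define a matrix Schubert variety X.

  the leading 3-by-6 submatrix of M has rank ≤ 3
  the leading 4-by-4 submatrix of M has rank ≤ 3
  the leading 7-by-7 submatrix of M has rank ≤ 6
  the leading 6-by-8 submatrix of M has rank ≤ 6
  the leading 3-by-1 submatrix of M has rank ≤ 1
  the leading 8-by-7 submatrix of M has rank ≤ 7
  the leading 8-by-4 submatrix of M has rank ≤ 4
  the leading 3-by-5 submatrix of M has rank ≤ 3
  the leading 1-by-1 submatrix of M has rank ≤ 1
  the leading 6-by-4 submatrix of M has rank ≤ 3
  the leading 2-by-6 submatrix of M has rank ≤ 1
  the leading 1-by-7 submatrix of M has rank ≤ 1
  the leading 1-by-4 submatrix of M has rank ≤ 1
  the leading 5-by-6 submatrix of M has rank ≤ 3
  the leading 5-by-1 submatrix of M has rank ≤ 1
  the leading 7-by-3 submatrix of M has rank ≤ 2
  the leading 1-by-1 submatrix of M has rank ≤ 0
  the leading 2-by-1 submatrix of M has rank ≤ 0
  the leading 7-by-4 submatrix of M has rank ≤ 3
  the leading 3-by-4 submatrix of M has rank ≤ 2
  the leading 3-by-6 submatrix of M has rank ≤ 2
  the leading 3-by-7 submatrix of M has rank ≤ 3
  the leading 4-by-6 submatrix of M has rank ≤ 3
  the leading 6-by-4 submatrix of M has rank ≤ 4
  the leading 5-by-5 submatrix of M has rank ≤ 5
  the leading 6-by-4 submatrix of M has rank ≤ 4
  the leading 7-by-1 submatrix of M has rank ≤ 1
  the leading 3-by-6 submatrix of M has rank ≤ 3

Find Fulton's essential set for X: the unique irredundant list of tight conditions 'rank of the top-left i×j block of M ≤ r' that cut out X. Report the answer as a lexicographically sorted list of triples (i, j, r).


Recovering R(i,j) via the rank-extension bound from the 28 conditions:

  row 1: 0, 1, 1, 1, 1, 1, 1, 1
  row 2: 0, 1, 1, 1, 1, 1, 2, 2
  row 3: 1, 2, 2, 2, 2, 2, 3, 3
  row 4: 1, 2, 2, 3, 3, 3, 4, 4
  row 5: 1, 2, 2, 3, 3, 3, 4, 5
  row 6: 1, 2, 2, 3, 4, 4, 5, 6
  row 7: 1, 2, 2, 3, 4, 5, 6, 7
  row 8: 1, 2, 3, 4, 5, 6, 7, 8

reading off 1-entries of Δ²R: w = (2, 7, 1, 4, 8, 5, 6, 3).

Fulton essential set (4 of the 12 Rothe cells):

[(2, 1, 0), (2, 6, 1), (5, 6, 3), (7, 3, 2)]


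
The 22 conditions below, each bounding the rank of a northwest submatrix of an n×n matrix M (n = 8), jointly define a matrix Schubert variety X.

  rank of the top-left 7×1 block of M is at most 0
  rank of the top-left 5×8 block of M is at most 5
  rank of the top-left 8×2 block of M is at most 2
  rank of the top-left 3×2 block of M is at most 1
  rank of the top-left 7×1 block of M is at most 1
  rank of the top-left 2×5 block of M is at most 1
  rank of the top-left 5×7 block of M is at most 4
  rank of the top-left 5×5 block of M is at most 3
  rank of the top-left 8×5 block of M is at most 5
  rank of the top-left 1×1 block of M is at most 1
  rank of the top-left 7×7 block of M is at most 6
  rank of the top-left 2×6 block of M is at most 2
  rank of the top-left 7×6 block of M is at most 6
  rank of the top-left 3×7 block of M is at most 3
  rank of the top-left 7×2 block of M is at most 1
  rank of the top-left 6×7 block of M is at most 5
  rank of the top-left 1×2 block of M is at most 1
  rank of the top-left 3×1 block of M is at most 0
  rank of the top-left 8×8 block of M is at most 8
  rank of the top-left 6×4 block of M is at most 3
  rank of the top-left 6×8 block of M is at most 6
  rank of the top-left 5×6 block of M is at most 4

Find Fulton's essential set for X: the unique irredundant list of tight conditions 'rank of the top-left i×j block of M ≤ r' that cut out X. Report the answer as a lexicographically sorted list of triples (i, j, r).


Propagating the 22 rank bounds to every northwest block:

  i=1: 0 | 1 | 1 | 1 | 1 | 1 | 1 | 1
  i=2: 0 | 1 | 1 | 1 | 1 | 2 | 2 | 2
  i=3: 0 | 1 | 2 | 2 | 2 | 3 | 3 | 3
  i=4: 0 | 1 | 2 | 3 | 3 | 4 | 4 | 4
  i=5: 0 | 1 | 2 | 3 | 3 | 4 | 4 | 5
  i=6: 0 | 1 | 2 | 3 | 4 | 5 | 5 | 6
  i=7: 0 | 1 | 2 | 3 | 4 | 5 | 6 | 7
  i=8: 1 | 2 | 3 | 4 | 5 | 6 | 7 | 8

so w = (2, 6, 3, 4, 8, 5, 7, 1).

|D(w)|=12, |Ess(w)|=4:

[(2, 5, 1), (5, 5, 3), (5, 7, 4), (7, 1, 0)]


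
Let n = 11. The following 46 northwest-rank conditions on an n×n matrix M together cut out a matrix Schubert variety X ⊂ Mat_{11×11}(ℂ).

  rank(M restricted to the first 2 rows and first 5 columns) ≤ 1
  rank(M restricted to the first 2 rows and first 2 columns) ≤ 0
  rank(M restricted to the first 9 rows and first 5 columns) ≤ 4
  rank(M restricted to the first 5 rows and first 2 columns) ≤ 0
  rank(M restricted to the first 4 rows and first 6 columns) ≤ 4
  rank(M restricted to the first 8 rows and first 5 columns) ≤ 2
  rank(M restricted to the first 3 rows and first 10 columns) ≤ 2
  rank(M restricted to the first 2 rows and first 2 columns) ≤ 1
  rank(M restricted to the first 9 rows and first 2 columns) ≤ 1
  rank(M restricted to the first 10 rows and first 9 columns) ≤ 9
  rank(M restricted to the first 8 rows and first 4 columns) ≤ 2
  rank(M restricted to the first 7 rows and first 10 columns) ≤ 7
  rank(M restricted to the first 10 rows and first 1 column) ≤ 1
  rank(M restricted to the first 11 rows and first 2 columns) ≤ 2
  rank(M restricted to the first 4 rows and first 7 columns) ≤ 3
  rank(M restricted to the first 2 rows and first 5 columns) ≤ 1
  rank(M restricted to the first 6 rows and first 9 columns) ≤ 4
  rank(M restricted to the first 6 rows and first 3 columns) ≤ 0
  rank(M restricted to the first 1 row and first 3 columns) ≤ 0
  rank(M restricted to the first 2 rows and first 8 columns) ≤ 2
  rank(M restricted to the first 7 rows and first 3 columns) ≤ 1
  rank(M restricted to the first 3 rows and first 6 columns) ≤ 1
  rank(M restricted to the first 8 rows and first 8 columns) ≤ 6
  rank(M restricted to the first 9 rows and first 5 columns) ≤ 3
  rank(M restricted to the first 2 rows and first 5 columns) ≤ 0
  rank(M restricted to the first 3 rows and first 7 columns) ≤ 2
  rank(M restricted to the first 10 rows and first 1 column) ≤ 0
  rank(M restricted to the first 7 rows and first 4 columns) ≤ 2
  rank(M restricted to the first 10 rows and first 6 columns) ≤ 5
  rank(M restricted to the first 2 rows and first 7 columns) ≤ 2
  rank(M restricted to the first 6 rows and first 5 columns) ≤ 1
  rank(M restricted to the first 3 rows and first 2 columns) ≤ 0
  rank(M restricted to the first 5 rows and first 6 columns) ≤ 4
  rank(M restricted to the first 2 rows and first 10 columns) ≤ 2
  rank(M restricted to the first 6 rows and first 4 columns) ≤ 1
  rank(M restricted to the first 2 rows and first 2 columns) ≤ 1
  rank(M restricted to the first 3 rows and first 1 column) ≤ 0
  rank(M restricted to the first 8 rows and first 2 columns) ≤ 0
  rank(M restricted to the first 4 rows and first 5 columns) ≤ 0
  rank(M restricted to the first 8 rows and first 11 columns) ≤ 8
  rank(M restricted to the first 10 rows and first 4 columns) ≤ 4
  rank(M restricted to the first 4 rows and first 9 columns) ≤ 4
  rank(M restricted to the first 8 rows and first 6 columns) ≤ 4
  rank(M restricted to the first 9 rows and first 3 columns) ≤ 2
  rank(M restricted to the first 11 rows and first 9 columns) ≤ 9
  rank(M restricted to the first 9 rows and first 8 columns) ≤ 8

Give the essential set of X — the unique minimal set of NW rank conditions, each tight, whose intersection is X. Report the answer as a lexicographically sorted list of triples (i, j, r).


Computing R[i][j] = min implied NW-rank bound (n=11, 46 conditions):

  R[1]: 0, 0, 0, 0, 0, 1, 1, 1, 1, 1, 1
  R[2]: 0, 0, 0, 0, 0, 1, 2, 2, 2, 2, 2
  R[3]: 0, 0, 0, 0, 0, 1, 2, 2, 2, 2, 3
  R[4]: 0, 0, 0, 0, 0, 1, 2, 3, 3, 3, 4
  R[5]: 0, 0, 0, 1, 1, 2, 3, 4, 4, 4, 5
  R[6]: 0, 0, 0, 1, 1, 2, 3, 4, 4, 5, 6
  R[7]: 0, 0, 1, 2, 2, 3, 4, 5, 5, 6, 7
  R[8]: 0, 0, 1, 2, 2, 3, 4, 5, 6, 7, 8
  R[9]: 0, 1, 2, 3, 3, 4, 5, 6, 7, 8, 9
  R[10]: 0, 1, 2, 3, 4, 5, 6, 7, 8, 9, 10
  R[11]: 1, 2, 3, 4, 5, 6, 7, 8, 9, 10, 11

giving w = (6, 7, 11, 8, 4, 10, 3, 9, 2, 5, 1) via Δ²R.

D(w) has 38 cells with 8 SE-corners; essential set:

[(3, 10, 2), (4, 5, 0), (6, 3, 0), (6, 5, 1), (6, 9, 4), (8, 2, 0), (8, 5, 2), (10, 1, 0)]


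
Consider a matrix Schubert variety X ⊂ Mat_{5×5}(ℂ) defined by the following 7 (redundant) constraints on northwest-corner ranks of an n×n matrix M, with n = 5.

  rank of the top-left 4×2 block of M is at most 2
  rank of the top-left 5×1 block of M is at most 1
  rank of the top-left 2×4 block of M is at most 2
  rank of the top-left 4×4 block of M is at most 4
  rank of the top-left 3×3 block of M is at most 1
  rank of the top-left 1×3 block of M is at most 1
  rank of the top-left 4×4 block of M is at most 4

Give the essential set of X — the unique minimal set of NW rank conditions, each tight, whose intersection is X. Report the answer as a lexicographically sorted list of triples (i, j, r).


Reconstructing r_w from the 7 given conditions:

  i=1: 1 | 1 | 1 | 1 | 1
  i=2: 1 | 1 | 1 | 2 | 2
  i=3: 1 | 1 | 1 | 2 | 3
  i=4: 1 | 2 | 2 | 3 | 4
  i=5: 1 | 2 | 3 | 4 | 5

giving w = (1, 4, 5, 2, 3) via Δ²R.

Fulton essential set (1 of the 4 Rothe cells):

[(3, 3, 1)]


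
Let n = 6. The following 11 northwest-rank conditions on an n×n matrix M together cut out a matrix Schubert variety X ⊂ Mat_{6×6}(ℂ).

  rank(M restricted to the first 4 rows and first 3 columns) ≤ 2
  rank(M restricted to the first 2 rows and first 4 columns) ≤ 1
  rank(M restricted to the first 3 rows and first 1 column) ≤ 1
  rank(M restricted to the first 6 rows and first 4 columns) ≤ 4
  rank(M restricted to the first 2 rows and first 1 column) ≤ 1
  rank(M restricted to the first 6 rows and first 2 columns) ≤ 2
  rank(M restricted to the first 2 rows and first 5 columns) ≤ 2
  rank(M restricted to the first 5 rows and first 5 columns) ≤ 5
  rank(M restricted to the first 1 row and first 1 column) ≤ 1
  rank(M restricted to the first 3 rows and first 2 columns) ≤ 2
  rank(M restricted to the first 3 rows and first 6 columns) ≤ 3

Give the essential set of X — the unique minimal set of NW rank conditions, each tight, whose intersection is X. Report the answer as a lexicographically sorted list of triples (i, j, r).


Computing R[i][j] = min implied NW-rank bound (n=6, 11 conditions):

  i=1: 1 1 1 1 1 1
  i=2: 1 1 1 1 2 2
  i=3: 1 2 2 2 3 3
  i=4: 1 2 2 3 4 4
  i=5: 1 2 3 4 5 5
  i=6: 1 2 3 4 5 6

reading off 1-entries of Δ²R: w = (1, 5, 2, 4, 3, 6).

ℓ(w)=4; the 2 essential cells (i,j,r):

[(2, 4, 1), (4, 3, 2)]


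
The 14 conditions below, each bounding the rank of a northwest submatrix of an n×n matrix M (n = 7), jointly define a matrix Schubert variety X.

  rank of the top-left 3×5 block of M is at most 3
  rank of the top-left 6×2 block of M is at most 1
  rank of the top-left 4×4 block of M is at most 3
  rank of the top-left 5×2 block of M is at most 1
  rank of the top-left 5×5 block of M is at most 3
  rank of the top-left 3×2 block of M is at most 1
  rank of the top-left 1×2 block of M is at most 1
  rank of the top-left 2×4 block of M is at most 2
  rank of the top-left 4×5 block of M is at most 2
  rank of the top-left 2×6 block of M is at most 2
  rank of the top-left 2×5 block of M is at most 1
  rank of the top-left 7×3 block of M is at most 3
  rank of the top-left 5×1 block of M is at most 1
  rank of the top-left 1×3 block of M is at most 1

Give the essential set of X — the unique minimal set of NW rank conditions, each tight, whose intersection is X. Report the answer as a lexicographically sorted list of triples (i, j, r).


The tightest implied rank at each (i,j), from the 14 conditions:

  row 1: 1, 1, 1, 1, 1, 1, 1
  row 2: 1, 1, 1, 1, 1, 2, 2
  row 3: 1, 1, 2, 2, 2, 3, 3
  row 4: 1, 1, 2, 2, 2, 3, 4
  row 5: 1, 1, 2, 3, 3, 4, 5
  row 6: 1, 1, 2, 3, 4, 5, 6
  row 7: 1, 2, 3, 4, 5, 6, 7

hence w(1..7) = (1, 6, 3, 7, 4, 5, 2).

|D(w)|=10, |Ess(w)|=3:

[(2, 5, 1), (4, 5, 2), (6, 2, 1)]


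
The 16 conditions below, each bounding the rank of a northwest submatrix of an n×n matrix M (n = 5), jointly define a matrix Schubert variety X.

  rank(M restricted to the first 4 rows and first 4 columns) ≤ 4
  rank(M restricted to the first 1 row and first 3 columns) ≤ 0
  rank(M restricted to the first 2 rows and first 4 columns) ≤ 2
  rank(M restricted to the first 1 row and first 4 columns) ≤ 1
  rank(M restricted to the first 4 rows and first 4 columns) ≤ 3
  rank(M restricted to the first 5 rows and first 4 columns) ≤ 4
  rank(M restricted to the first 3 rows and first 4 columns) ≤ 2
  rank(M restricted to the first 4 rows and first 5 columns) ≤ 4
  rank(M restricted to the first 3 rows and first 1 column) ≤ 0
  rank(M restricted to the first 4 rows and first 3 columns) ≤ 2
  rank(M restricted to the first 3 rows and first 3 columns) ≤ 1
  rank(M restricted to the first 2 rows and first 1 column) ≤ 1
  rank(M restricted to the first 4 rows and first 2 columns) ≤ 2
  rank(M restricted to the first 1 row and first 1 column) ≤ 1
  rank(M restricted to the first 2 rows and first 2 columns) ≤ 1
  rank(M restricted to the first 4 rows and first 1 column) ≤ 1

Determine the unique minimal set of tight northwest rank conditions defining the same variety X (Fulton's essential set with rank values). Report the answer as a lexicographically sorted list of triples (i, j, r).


Computing R[i][j] = min implied NW-rank bound (n=5, 16 conditions):

  i=1: 0 | 0 | 0 | 1 | 1
  i=2: 0 | 1 | 1 | 2 | 2
  i=3: 0 | 1 | 1 | 2 | 3
  i=4: 1 | 2 | 2 | 3 | 4
  i=5: 1 | 2 | 3 | 4 | 5

so w = (4, 2, 5, 1, 3).

Fulton essential set (3 of the 6 Rothe cells):

[(1, 3, 0), (3, 1, 0), (3, 3, 1)]


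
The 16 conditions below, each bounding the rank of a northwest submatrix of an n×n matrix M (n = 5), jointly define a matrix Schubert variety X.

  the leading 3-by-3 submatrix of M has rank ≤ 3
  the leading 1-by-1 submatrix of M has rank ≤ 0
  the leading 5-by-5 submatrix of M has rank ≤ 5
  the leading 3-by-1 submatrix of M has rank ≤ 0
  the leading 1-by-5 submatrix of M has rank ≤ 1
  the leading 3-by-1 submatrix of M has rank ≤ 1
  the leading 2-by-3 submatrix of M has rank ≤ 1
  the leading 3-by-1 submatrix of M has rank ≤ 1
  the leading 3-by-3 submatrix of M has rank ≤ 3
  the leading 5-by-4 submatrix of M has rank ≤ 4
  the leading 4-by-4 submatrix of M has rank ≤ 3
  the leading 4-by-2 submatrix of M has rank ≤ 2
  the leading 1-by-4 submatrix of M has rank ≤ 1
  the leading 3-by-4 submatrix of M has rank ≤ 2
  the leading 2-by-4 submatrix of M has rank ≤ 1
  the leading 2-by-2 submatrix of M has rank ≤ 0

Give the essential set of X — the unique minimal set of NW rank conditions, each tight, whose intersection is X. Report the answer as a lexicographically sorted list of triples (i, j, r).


Computing R[i][j] = min implied NW-rank bound (n=5, 16 conditions):

  R[1]: 0 | 0 | 1 | 1 | 1
  R[2]: 0 | 0 | 1 | 1 | 2
  R[3]: 0 | 1 | 2 | 2 | 3
  R[4]: 1 | 2 | 3 | 3 | 4
  R[5]: 1 | 2 | 3 | 4 | 5

reading off 1-entries of Δ²R: w = (3, 5, 2, 1, 4).

D(w) has 6 cells with 3 SE-corners; essential set:

[(2, 2, 0), (2, 4, 1), (3, 1, 0)]


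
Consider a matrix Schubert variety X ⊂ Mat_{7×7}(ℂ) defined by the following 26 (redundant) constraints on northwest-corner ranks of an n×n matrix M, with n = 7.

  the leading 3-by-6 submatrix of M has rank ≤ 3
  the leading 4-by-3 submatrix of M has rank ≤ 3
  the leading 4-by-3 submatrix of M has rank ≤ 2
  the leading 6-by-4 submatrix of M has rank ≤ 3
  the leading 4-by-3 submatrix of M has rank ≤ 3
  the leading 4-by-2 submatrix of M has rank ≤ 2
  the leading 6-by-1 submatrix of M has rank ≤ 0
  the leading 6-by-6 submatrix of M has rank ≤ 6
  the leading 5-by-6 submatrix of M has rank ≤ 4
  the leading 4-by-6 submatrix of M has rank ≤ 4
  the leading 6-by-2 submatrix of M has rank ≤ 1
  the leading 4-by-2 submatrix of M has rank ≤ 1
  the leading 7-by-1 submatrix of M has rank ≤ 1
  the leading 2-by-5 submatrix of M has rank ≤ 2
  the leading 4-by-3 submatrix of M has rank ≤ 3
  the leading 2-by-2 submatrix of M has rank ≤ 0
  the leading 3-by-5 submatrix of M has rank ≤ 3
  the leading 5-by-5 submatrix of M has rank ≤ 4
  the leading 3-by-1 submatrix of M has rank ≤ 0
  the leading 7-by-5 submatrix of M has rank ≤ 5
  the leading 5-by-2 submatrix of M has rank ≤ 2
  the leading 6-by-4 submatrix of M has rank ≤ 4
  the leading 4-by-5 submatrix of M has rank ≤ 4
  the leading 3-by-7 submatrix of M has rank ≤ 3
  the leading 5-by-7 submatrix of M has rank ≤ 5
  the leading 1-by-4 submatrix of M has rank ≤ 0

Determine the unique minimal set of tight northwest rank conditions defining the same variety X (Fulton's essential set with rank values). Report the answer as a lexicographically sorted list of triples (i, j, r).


Computing R[i][j] = min implied NW-rank bound (n=7, 26 conditions):

  row 1: 0 0 0 0 1 1 1
  row 2: 0 0 1 1 2 2 2
  row 3: 0 1 2 2 3 3 3
  row 4: 0 1 2 3 4 4 4
  row 5: 0 1 2 3 4 4 5
  row 6: 0 1 2 3 4 5 6
  row 7: 1 2 3 4 5 6 7

giving w = (5, 3, 2, 4, 7, 6, 1) via Δ²R.

4 SE-corners of the 11-cell Rothe diagram give Ess(w):

[(1, 4, 0), (2, 2, 0), (5, 6, 4), (6, 1, 0)]


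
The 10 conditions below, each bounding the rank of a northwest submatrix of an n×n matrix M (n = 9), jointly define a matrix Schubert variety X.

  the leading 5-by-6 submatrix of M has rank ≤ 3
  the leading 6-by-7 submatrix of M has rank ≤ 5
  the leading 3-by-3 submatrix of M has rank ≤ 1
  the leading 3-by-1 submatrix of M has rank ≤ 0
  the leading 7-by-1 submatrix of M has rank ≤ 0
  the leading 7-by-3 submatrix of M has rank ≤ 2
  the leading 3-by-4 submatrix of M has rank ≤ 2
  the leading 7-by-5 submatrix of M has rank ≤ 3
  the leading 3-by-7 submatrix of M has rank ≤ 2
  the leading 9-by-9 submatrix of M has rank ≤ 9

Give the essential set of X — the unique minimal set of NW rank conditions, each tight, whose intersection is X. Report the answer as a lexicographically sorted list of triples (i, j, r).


Recovering R(i,j) via the rank-extension bound from the 10 conditions:

  R[1]: 0, 1, 1, 1, 1, 1, 1, 1, 1
  R[2]: 0, 1, 1, 2, 2, 2, 2, 2, 2
  R[3]: 0, 1, 1, 2, 2, 2, 2, 3, 3
  R[4]: 0, 1, 2, 3, 3, 3, 3, 4, 4
  R[5]: 0, 1, 2, 3, 3, 3, 4, 5, 5
  R[6]: 0, 1, 2, 3, 3, 4, 5, 6, 6
  R[7]: 0, 1, 2, 3, 3, 4, 5, 6, 7
  R[8]: 1, 2, 3, 4, 4, 5, 6, 7, 8
  R[9]: 1, 2, 3, 4, 5, 6, 7, 8, 9

the unique w with this rank table is (2, 4, 8, 3, 7, 6, 9, 1, 5).

5 SE-corners of the 16-cell Rothe diagram give Ess(w):

[(3, 3, 1), (3, 7, 2), (5, 6, 3), (7, 1, 0), (7, 5, 3)]


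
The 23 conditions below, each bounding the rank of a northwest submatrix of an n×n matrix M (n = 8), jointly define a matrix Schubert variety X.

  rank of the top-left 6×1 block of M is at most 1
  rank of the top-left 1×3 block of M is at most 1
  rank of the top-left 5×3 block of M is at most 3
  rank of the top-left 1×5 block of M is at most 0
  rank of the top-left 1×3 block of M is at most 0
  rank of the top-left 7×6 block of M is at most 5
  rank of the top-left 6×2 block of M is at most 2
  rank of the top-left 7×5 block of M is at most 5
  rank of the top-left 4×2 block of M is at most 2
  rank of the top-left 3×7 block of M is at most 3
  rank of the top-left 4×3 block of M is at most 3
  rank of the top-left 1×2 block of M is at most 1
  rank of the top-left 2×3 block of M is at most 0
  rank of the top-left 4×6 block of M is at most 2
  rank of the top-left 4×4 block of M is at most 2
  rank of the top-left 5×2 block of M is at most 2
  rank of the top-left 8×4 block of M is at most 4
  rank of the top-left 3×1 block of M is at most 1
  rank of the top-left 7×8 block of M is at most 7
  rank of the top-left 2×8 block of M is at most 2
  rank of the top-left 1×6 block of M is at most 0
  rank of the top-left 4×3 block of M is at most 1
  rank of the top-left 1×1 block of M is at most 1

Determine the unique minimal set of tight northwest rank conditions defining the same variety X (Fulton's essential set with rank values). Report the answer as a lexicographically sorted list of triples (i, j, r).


Rank table r_w(8×8) implied by the 23 constraints:

  row 1: 0 0 0 0 0 0 1 1
  row 2: 0 0 0 1 1 1 2 2
  row 3: 1 1 1 2 2 2 3 3
  row 4: 1 1 1 2 2 2 3 4
  row 5: 1 2 2 3 3 3 4 5
  row 6: 1 2 3 4 4 4 5 6
  row 7: 1 2 3 4 5 5 6 7
  row 8: 1 2 3 4 5 6 7 8

second differences of R give the permutation w = (7, 4, 1, 8, 2, 3, 5, 6).

4 SE-corners of the 13-cell Rothe diagram give Ess(w):

[(1, 6, 0), (2, 3, 0), (4, 3, 1), (4, 6, 2)]
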